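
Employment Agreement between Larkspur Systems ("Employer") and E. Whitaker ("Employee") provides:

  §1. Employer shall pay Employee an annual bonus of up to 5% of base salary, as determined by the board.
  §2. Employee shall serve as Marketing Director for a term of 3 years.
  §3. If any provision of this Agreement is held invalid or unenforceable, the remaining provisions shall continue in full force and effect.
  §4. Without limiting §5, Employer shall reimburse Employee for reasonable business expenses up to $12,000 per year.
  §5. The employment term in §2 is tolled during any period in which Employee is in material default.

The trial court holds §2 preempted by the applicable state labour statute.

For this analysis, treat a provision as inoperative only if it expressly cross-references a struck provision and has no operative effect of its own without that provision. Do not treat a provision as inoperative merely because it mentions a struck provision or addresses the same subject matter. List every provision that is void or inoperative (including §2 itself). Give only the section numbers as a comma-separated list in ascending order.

2, 5

§2 is struck. §5 has no operative effect of its own apart from §2 and is therefore inoperative. §4 mentions §5 but its own obligation stands independently of §5, so §4 is not affected. §3 is a severability clause and preserves every provision that can still be given independent effect. §1, §3, and §4 remain in effect.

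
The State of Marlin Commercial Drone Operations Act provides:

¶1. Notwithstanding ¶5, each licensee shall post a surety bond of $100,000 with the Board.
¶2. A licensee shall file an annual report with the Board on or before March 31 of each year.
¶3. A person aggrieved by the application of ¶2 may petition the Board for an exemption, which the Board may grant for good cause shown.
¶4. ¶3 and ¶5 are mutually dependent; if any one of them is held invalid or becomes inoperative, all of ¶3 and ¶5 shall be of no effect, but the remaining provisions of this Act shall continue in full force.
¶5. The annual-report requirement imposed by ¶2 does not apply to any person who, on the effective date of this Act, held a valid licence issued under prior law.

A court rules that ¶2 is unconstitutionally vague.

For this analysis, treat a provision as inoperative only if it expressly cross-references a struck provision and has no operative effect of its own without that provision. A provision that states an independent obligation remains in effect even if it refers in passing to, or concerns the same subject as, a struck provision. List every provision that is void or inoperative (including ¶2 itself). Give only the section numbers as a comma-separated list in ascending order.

¶2 is struck. ¶3 operates only by reference to ¶2, so it falls with ¶2. ¶5 operates only by reference to ¶2, so it falls with ¶2. ¶1 mentions ¶5 but its own obligation stands independently of ¶5, so ¶1 is not affected. ¶4 declares ¶3 and ¶5 mutually dependent; since one of them has fallen, all of them are of no effect. The remainder continues in force under ¶4. ¶1 and ¶4 remain in effect.

2, 3, 5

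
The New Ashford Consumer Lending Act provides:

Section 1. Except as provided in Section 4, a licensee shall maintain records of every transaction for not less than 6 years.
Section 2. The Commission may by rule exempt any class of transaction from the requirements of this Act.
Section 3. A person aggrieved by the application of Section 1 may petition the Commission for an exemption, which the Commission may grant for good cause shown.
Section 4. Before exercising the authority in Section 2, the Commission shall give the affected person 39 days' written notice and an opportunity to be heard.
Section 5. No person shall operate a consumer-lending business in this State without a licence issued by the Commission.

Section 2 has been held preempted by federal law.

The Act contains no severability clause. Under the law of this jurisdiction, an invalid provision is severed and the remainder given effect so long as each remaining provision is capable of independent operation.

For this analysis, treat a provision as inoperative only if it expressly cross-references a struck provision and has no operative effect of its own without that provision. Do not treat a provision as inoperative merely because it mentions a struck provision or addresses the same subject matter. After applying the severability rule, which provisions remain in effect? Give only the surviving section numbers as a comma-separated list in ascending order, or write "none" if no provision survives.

Section 2 is struck. Section 4 operates only by reference to Section 2, so it falls with Section 2. Section 1 mentions Section 4 but its own obligation stands independently of Section 4, so Section 1 is not affected. With no severability clause, the stated default rule severs what cannot stand and enforces each remaining provision that can operate on its own. That leaves Section 1, Section 3, and Section 5 in effect.

1, 3, 5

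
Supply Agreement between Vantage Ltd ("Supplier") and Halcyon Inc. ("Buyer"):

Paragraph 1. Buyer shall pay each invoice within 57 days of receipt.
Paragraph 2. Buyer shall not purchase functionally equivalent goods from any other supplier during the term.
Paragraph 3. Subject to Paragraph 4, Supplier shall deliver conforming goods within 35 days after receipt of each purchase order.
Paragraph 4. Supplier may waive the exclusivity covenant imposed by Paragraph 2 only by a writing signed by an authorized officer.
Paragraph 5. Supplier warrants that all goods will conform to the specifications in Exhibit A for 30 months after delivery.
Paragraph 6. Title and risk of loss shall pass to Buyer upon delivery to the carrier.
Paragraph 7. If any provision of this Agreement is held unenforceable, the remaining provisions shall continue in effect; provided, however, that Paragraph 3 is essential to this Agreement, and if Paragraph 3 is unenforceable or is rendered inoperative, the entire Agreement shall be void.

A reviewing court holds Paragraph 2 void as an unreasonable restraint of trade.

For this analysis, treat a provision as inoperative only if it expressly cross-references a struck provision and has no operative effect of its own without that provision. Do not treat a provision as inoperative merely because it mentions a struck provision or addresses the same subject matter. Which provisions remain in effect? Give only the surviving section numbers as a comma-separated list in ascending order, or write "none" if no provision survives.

Paragraph 2 is struck. The only function of Paragraph 4 is the waiver condition for Paragraph 2, so it cannot stand once Paragraph 2 is removed. Although Paragraph 3 refers to Paragraph 4, its operative terms do not depend on Paragraph 4, so it remains in effect. Paragraph 7 makes Paragraph 3 an essential term, but Paragraph 3 is unaffected, so the severability proviso in Paragraph 7 preserves the remaining provisions. The provisions still in force are Paragraph 1, Paragraph 3, Paragraph 5, Paragraph 6, and Paragraph 7.

1, 3, 5, 6, 7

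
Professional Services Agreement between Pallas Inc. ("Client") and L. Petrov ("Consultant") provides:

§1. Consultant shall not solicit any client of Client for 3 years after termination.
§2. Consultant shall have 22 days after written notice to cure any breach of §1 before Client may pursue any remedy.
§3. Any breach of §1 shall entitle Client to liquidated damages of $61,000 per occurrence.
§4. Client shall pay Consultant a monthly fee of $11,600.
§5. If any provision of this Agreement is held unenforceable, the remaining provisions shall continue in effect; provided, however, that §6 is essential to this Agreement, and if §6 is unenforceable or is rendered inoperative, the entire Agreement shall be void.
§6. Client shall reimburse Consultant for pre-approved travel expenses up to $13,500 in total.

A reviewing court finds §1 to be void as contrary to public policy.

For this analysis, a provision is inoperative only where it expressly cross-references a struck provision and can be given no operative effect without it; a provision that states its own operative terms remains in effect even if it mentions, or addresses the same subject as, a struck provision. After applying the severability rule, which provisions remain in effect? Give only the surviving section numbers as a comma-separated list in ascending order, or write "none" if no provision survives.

§1 is struck. §2 operates only by reference to §1, so it falls with §1. §3 has no operative effect of its own apart from §1 and is therefore inoperative. §5 makes §6 an essential term, but §6 is unaffected, so the severability proviso in §5 preserves the remaining provisions. §4, §5, and §6 remain in effect.

4, 5, 6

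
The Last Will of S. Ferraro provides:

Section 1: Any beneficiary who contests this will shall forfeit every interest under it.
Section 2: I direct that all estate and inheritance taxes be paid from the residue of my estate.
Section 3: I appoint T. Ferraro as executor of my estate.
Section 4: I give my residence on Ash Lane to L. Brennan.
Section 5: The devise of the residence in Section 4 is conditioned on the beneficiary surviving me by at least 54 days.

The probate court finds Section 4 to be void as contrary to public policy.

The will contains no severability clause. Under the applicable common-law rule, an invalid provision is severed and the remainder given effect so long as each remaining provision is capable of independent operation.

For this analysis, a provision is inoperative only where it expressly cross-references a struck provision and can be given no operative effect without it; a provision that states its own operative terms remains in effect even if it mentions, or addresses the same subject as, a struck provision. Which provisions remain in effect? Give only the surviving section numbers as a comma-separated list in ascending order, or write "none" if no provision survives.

Section 4 is struck. Section 5 operates only by reference to Section 4, so it falls with Section 4. With no severability clause, the stated default rule severs what cannot stand and enforces each remaining provision that can operate on its own. Section 1, Section 2, and Section 3 remain in effect.

1, 2, 3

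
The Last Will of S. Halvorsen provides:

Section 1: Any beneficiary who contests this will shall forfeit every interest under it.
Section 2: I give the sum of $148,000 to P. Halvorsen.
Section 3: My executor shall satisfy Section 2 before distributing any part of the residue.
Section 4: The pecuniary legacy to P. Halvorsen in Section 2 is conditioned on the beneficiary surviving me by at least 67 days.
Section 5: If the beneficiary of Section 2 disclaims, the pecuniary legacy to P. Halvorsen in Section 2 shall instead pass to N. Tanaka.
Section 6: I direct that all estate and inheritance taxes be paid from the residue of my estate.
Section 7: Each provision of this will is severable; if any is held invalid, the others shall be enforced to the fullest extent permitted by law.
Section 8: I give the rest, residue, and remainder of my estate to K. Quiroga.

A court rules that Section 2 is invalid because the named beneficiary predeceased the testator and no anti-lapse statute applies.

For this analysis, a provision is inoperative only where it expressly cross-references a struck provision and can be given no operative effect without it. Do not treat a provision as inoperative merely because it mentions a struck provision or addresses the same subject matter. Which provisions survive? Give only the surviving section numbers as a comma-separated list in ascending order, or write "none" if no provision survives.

1, 6, 7, 8

Section 2 is struck. Section 3 has no operative effect of its own apart from Section 2 and is therefore inoperative. Section 4 merely fixes the survivorship condition on Section 2; with Section 2 gone it has nothing to operate on and falls away. Section 5 operates only by reference to Section 2, so it falls with Section 2. Under the severability clause in Section 7, the remaining provisions continue in force. That leaves Section 1, Section 6, Section 7, and Section 8 in effect.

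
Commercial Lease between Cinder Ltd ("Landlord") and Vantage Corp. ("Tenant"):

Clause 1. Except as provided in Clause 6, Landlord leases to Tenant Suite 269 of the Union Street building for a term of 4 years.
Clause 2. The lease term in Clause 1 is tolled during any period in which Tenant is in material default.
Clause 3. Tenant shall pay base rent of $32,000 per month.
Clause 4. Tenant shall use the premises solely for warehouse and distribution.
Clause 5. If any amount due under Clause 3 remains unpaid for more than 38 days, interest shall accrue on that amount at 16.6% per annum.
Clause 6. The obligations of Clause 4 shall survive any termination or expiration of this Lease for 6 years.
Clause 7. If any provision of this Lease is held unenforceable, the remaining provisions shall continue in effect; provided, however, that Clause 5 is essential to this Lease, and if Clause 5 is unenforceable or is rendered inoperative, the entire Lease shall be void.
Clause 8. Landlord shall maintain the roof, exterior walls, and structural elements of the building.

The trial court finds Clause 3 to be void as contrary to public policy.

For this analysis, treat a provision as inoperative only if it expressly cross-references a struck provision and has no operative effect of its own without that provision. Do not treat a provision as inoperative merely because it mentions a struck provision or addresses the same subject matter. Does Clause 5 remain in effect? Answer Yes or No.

Clause 3 is struck. Clause 5 does nothing except set the default interest on the base rent by reference to Clause 3; with Clause 3 gone it has no independent effect and is inoperative. Clause 7 makes Clause 5 an essential term, and Clause 5 has been rendered inoperative by the cascade; under Clause 7, the entire Lease is therefore void. No provision of the Lease survives. Clause 5 is among the inoperative provisions, so the answer is no.

No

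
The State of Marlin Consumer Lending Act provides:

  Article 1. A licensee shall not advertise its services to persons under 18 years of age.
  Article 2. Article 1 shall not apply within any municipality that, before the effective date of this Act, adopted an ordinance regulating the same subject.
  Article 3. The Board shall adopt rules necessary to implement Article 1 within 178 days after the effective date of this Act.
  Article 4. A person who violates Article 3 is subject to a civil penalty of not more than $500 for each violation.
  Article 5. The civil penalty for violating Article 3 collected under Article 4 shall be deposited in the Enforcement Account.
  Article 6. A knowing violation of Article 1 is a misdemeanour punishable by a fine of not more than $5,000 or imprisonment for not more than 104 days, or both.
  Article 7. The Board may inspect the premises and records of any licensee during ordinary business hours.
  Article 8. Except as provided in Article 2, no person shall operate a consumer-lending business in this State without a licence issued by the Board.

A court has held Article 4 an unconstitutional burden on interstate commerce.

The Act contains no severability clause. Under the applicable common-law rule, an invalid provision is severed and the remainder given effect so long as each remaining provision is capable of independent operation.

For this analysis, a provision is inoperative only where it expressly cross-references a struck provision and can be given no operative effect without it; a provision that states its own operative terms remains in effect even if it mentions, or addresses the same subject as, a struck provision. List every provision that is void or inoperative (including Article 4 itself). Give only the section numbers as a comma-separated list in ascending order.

Article 4 is struck. Article 5 does nothing except set the disposition of the civil penalty for violating Article 3 by reference to Article 4; with Article 4 gone it has no independent effect and is inoperative. With no severability clause, the stated default rule severs what cannot stand and enforces each remaining provision that can operate on its own. The provisions still in force are Article 1, Article 2, Article 3, Article 6, Article 7, and Article 8.

4, 5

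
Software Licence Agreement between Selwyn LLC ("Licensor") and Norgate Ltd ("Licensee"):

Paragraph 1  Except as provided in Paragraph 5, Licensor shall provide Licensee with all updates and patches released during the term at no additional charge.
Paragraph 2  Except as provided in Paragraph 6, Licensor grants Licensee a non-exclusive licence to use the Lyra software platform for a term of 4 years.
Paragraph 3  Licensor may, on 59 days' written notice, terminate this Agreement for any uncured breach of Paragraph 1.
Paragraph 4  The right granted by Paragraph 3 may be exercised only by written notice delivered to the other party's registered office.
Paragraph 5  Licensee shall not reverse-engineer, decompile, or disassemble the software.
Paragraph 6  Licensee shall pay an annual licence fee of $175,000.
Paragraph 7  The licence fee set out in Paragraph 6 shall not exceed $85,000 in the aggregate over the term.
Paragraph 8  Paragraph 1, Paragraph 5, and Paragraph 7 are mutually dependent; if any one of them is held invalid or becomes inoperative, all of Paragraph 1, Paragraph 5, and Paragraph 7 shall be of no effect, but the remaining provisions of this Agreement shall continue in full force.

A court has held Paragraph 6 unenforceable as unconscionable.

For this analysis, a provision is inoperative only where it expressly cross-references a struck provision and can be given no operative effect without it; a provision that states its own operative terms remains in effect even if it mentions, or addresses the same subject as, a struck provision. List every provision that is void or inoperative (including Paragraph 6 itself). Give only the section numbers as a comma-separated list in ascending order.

Paragraph 6 is struck. Paragraph 7 does nothing except set the aggregate cap on the licence fee by reference to Paragraph 6; with Paragraph 6 gone it has no independent effect and is inoperative. Although Paragraph 2 refers to Paragraph 6, its operative terms do not depend on Paragraph 6, so it remains in effect. Paragraph 8 declares Paragraph 1, Paragraph 5, and Paragraph 7 mutually dependent; since one of them has fallen, all of them are of no effect. That brings down Paragraph 1 and Paragraph 5 as well. Paragraph 3 and Paragraph 4 in turn depend solely on a provision now struck and likewise fall. The remainder continues in force under Paragraph 8. That leaves Paragraph 2 and Paragraph 8 in effect.

1, 3, 4, 5, 6, 7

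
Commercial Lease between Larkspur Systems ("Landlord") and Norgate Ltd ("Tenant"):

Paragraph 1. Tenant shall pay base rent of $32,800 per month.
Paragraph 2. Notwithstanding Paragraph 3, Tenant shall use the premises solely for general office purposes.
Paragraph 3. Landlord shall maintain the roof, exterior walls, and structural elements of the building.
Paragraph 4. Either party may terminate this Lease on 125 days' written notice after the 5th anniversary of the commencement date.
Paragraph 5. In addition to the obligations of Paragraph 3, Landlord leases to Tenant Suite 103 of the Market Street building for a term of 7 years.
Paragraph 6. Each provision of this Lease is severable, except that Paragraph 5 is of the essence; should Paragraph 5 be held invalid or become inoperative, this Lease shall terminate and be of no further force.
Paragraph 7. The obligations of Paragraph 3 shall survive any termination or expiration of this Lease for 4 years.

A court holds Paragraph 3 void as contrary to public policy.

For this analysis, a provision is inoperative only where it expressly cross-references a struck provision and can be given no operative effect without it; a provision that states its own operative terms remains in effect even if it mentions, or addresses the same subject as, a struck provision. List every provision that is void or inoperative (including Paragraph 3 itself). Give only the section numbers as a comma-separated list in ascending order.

Paragraph 3 is struck. Paragraph 7 operates only by reference to Paragraph 3, so it falls with Paragraph 3. Although Paragraph 2 refers to Paragraph 3, its operative terms do not depend on Paragraph 3, so it remains in effect. Although Paragraph 5 refers to Paragraph 3, its operative terms do not depend on Paragraph 3, so it remains in effect. Paragraph 6 makes Paragraph 5 an essential term, but Paragraph 5 is unaffected, so the severability proviso in Paragraph 6 preserves the remaining provisions. The provisions still in force are Paragraph 1, Paragraph 2, Paragraph 4, Paragraph 5, and Paragraph 6.

3, 7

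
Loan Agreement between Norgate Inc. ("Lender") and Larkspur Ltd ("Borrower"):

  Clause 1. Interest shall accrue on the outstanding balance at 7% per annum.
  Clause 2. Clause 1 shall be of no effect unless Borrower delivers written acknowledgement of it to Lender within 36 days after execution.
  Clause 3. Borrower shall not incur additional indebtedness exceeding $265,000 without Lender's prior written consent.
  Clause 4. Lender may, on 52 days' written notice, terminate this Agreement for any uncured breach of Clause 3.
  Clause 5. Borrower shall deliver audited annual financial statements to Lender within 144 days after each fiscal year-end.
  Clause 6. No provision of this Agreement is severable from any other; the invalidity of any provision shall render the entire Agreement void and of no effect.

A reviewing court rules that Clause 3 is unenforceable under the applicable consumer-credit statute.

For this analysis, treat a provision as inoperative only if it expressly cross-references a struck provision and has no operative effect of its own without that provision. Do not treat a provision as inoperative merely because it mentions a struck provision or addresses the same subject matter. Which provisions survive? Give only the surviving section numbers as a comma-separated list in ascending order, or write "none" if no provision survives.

Clause 3 is struck. Clause 4 operates only by reference to Clause 3, so it falls with Clause 3. Clause 6 provides that the Agreement is not severable, so the invalidity of any one provision voids the entire Agreement. No provision of the Agreement survives.

none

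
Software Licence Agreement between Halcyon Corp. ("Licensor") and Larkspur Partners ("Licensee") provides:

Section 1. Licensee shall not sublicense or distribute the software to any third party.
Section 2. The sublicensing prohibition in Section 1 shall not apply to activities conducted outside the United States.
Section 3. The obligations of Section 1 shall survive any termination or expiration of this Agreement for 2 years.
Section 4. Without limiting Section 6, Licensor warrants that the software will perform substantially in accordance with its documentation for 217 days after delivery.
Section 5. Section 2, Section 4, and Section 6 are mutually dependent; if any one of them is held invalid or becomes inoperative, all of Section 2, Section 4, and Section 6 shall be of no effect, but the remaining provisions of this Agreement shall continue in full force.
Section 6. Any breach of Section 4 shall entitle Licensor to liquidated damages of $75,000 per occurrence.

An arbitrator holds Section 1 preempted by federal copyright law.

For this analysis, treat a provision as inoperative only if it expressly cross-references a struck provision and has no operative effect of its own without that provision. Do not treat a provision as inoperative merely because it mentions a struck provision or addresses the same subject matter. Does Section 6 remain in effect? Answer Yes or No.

Section 1 is struck. Section 2 has no operative effect of its own apart from Section 1 and is therefore inoperative. The only function of Section 3 is the survival period for Section 1, so it cannot stand once Section 1 is removed. Section 5 declares Section 2, Section 4, and Section 6 mutually dependent; since one of them has fallen, all of them are of no effect. That brings down Section 4 and Section 6 as well. The remainder continues in force under Section 5. Only Section 5 remains in effect. Section 6 is among the inoperative provisions, so the answer is no.

No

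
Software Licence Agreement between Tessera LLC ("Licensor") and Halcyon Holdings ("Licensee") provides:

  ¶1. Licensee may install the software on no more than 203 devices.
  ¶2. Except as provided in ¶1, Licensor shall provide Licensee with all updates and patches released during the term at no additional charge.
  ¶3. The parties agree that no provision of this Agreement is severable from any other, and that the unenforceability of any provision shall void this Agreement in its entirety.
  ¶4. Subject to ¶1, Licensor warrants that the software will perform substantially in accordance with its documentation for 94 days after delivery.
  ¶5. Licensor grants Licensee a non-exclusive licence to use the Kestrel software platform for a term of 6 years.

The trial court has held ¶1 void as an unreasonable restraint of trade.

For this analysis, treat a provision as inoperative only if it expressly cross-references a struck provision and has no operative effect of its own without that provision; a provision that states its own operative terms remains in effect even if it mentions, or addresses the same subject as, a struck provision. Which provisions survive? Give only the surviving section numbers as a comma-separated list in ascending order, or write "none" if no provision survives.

¶1 is struck. Nothing else in the Agreement is defined by reference to ¶1. ¶3 provides that the Agreement is not severable, so the invalidity of any one provision voids the entire Agreement. No provision of the Agreement survives.

none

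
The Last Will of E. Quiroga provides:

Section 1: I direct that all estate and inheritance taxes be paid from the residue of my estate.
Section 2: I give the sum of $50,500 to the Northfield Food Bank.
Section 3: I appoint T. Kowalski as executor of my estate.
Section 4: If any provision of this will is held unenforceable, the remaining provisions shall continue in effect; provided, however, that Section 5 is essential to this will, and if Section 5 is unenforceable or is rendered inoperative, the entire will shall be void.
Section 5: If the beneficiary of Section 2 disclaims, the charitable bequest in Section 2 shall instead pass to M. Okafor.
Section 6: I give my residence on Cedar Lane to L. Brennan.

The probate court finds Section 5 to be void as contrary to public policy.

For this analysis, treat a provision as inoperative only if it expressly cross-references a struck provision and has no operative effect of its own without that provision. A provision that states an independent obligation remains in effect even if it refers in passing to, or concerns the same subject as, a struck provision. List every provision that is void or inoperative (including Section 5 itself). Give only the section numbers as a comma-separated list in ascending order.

Section 5 is struck. Nothing else in the will is defined by reference to Section 5. Section 4 makes Section 5 an essential term, and Section 5 is the provision held invalid; under Section 4, the entire will is therefore void. No provision of the will survives.

1, 2, 3, 4, 5, 6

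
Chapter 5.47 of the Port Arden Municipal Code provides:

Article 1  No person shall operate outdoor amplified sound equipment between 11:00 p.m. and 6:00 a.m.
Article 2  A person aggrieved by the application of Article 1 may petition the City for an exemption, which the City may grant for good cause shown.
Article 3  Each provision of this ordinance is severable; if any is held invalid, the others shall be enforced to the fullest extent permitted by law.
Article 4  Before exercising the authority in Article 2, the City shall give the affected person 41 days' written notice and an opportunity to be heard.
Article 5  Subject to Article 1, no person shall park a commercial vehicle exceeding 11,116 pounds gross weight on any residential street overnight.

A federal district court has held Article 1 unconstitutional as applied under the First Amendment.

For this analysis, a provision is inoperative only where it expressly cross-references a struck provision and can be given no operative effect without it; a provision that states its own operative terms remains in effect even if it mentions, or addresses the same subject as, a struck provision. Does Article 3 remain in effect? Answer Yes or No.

Yes

Article 1 is struck. Article 2 operates only by reference to Article 1, so it falls with Article 1. The only function of Article 4 is the notice-and-hearing requirement for Article 2, so it cannot stand once Article 2 is removed. Article 5 mentions Article 1 but its own obligation stands independently of Article 1, so Article 5 is not affected. Under the severability clause in Article 3, the remaining provisions continue in force. Article 3 and Article 5 remain in effect. Article 3 is among the surviving provisions, so the answer is yes.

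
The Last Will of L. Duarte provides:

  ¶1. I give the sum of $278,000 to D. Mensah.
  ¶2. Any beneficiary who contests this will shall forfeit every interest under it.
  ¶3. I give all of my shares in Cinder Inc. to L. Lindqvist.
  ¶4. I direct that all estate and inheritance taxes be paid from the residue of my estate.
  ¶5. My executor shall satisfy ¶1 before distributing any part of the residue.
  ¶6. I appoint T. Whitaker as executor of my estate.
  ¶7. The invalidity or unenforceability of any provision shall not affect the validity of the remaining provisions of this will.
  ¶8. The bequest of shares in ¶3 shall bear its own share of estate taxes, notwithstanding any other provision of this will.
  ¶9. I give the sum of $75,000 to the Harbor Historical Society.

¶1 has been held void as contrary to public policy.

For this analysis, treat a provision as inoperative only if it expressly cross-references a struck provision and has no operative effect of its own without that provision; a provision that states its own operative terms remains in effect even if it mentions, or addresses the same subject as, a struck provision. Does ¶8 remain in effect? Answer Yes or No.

Yes

¶1 is struck. ¶5 has no operative effect of its own apart from ¶1 and is therefore inoperative. Under the severability clause in ¶7, the remaining provisions continue in force. The provisions still in force are ¶2, ¶3, ¶4, ¶6, ¶7, ¶8, and ¶9. ¶8 is among the surviving provisions, so the answer is yes.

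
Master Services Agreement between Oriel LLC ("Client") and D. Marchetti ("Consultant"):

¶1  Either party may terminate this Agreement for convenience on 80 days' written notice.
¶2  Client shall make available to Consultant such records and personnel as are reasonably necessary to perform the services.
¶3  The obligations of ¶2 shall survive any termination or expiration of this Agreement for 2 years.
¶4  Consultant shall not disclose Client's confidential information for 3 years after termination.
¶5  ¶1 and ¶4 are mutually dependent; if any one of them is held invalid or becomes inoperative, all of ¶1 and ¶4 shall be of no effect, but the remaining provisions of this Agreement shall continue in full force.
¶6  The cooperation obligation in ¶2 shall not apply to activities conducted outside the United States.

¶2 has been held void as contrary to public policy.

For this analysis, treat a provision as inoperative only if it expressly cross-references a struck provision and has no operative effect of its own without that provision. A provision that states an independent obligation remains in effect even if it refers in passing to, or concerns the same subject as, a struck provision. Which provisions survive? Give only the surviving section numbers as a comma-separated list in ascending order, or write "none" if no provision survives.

¶2 is struck. The only function of ¶3 is the survival period for ¶2, so it cannot stand once ¶2 is removed. ¶6 has no operative effect of its own apart from ¶2 and is therefore inoperative. ¶5 ties ¶1 and ¶4 together, but none of those is affected here; the remaining provisions continue in force under ¶5. ¶1, ¶4, and ¶5 remain in effect.

1, 4, 5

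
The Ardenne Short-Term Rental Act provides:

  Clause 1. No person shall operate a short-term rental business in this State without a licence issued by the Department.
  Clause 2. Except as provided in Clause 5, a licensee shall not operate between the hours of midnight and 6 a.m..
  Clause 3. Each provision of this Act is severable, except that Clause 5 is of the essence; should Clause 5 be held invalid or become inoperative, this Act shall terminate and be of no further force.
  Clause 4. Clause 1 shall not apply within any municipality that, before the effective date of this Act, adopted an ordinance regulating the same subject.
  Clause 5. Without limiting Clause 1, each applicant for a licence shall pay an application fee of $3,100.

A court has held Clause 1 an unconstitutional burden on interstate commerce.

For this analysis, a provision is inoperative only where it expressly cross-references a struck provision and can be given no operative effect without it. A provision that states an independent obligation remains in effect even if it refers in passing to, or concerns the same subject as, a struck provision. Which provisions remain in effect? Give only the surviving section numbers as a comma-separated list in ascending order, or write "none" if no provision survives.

2, 3, 5

Clause 1 is struck. The only function of Clause 4 is the local-preemption carve-out from Clause 1, so it cannot stand once Clause 1 is removed. Clause 5 mentions Clause 1 but its own obligation stands independently of Clause 1, so Clause 5 is not affected. Clause 3 makes Clause 5 an essential term, but Clause 5 is unaffected, so the severability proviso in Clause 3 preserves the remaining provisions. That leaves Clause 2, Clause 3, and Clause 5 in effect.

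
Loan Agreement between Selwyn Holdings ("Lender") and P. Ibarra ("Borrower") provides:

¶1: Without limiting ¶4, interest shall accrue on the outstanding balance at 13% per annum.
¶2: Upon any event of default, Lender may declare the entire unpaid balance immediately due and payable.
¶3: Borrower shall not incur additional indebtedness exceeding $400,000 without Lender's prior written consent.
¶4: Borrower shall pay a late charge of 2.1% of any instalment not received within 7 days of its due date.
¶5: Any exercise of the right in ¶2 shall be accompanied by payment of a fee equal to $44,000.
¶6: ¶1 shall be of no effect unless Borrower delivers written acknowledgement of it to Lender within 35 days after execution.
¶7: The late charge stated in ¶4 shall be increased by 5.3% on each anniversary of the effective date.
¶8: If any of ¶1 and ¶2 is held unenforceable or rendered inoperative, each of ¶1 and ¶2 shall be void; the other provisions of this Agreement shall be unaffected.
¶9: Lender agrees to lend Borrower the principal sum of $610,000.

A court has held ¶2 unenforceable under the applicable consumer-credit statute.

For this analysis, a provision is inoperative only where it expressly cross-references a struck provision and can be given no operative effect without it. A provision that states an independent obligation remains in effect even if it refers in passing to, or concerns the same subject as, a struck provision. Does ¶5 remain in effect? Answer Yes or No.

¶2 is struck. ¶5 has no operative effect of its own apart from ¶2 and is therefore inoperative. ¶8 declares ¶1 and ¶2 mutually dependent; since one of them has fallen, all of them are of no effect. That brings down ¶1 as well. ¶6 in turn depends solely on a provision now struck and likewise falls. The remainder continues in force under ¶8. The provisions still in force are ¶3, ¶4, ¶7, ¶8, and ¶9. ¶5 is among the inoperative provisions, so the answer is no.

No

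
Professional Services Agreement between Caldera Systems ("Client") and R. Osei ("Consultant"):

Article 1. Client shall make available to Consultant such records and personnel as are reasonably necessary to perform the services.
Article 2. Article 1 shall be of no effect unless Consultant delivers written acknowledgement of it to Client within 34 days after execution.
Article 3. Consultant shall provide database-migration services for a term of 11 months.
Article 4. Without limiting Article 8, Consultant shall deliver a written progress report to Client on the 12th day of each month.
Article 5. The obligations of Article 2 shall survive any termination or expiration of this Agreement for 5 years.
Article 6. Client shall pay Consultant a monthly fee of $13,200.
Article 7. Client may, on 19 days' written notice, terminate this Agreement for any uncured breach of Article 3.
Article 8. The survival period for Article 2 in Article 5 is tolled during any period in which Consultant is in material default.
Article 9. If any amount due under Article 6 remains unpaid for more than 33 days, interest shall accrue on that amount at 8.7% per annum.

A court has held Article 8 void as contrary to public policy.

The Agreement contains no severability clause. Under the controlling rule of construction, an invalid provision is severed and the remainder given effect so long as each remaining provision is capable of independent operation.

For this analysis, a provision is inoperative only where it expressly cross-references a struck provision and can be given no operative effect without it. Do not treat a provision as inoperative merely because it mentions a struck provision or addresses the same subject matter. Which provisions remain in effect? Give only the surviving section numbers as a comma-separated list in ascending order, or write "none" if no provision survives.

Article 8 is struck. Although Article 4 refers to Article 8, its operative terms do not depend on Article 8, so it remains in effect. No other provision's operative terms depend on Article 8. Under the stated default rule, only provisions that cannot operate independently fall away; the rest are enforced. That leaves Article 1, Article 2, Article 3, Article 4, Article 5, Article 6, Article 7, and Article 9 in effect.

1, 2, 3, 4, 5, 6, 7, 9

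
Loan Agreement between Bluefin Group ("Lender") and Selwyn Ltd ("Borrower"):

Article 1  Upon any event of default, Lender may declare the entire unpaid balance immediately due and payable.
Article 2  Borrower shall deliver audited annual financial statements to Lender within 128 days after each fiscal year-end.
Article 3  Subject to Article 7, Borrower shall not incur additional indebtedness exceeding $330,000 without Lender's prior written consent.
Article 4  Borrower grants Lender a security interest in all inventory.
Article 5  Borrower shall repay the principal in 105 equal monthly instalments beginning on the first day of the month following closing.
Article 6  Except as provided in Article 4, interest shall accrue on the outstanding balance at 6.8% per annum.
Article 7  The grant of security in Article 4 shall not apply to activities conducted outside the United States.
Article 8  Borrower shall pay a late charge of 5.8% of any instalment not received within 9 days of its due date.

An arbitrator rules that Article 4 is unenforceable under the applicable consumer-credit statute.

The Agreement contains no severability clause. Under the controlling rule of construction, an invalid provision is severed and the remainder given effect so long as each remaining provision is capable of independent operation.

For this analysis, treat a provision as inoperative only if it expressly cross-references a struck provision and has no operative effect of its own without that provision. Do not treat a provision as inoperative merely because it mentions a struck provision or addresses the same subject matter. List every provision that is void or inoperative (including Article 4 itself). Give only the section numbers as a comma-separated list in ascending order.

Article 4 is struck. Article 7 has no operative effect of its own apart from Article 4 and is therefore inoperative. Article 6 mentions Article 4 but its own obligation stands independently of Article 4, so Article 6 is not affected. Although Article 3 refers to Article 7, its operative terms do not depend on Article 7, so it remains in effect. Under the stated default rule, only provisions that cannot operate independently fall away; the rest are enforced. The provisions still in force are Article 1, Article 2, Article 3, Article 5, Article 6, and Article 8.

4, 7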